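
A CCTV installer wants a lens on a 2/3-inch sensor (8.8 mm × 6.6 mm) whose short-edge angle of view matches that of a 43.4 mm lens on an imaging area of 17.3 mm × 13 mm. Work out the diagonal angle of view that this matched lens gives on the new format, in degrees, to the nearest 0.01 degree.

Equal short-edge AOV ⇒ f₂ = f₁ · 6.6/13 = 43.4 × 0.50769 ≈ 22.0338 mm.
Sensor diagonal = √(8.8² + 6.6²) = √121.0000 ≈ 11.0000 mm.
Diagonal AOV on the new format = 2·arctan(11.0000 / (2 × 22.0338)) = 2·arctan(0.24962) ≈ 28.0311°.

28.03°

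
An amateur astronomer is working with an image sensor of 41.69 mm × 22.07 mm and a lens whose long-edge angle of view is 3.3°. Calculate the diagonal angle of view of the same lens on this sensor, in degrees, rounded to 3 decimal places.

3.734°

From the long-edge AOV: f = 41.69 / (2·tan(1.65°)) = 41.69 / 0.05761 ≈ 723.6366 mm.
Sensor diagonal = √(41.69² + 22.07²) = √2225.1410 ≈ 47.1714 mm.
Diagonal AOV = 2·arctan(47.1714 / (2 × 723.6366)) = 2·arctan(0.03259) ≈ 3.7336°.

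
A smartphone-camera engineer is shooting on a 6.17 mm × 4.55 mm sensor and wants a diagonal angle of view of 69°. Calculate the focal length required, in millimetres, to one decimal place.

5.6 mm

Sensor diagonal = √(6.17² + 4.55²) = √58.7714 ≈ 7.6663 mm.
From α = 2·arctan(d/2f) we get f = d / (2·tan(α/2)).
With d = 7.6663 mm and α/2 = 34.5°, tan(α/2) ≈ 0.68728, so f ≈ 7.6663 / 1.37456 ≈ 5.5772 mm.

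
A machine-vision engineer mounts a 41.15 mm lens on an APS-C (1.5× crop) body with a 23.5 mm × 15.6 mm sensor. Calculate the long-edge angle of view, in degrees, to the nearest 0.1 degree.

Angle of view α = 2·arctan(w/2f) with w = 23.5 mm and f = 41.15 mm.
w/2f = 0.28554; arctan(0.28554) ≈ 15.9362°, so α ≈ 31.8724°.

31.9°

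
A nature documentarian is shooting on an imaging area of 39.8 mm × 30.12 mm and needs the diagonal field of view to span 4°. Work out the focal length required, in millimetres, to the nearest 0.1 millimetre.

714.7 mm

Sensor diagonal = √(39.8² + 30.12²) = √2491.2544 ≈ 49.9125 mm.
From α = 2·arctan(d/2f) we get f = d / (2·tan(α/2)).
With d = 49.9125 mm and α/2 = 2°, tan(α/2) ≈ 0.03492, so f ≈ 49.9125 / 0.06984 ≈ 714.6530 mm.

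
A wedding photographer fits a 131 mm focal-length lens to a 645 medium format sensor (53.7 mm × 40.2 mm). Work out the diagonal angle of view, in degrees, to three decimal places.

Sensor diagonal = √(53.7² + 40.2²) = √4499.7300 ≈ 67.0800 mm.
Angle of view α = 2·arctan(d/2f) with d = 67.0800 mm and f = 131 mm.
d/2f = 0.25603; arctan(0.25603) ≈ 14.3610°, so α ≈ 28.7220°.

28.722°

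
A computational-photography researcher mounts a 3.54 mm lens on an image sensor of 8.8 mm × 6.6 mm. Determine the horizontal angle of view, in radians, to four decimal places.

Angle of view α = 2·arctan(w/2f) with w = 8.8 mm and f = 3.54 mm.
w/2f = 1.24294; arctan(1.24294) ≈ 0.8933 rad, so α ≈ 1.7866 rad.

1.7866 rad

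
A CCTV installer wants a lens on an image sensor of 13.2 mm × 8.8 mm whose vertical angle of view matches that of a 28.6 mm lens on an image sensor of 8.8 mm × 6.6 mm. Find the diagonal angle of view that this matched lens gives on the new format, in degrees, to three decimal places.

Equal vertical AOV ⇒ f₂ = f₁ · 8.8/6.6 = 28.6 × 1.33333 ≈ 38.1333 mm.
Sensor diagonal = √(13.2² + 8.8²) = √251.6800 ≈ 15.8644 mm.
Diagonal AOV on the new format = 2·arctan(15.8644 / (2 × 38.1333)) = 2·arctan(0.20801) ≈ 23.5013°.

23.501°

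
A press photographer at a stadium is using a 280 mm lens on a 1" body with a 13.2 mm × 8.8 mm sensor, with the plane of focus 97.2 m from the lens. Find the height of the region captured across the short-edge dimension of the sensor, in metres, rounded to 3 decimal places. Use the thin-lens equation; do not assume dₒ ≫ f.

3.046 m

dₒ: 97.2 m = 97200 mm.
Similar triangles through the lens centre give W/dₒ = h/dᵢ; with 1/f = 1/dₒ + 1/dᵢ this gives W = h·(dₒ − f)/f.
W = 8.8 mm × (97200 − 280) / 280 = 8.8 × 346.1429 ≈ 3046.057 mm = 3.04606 m.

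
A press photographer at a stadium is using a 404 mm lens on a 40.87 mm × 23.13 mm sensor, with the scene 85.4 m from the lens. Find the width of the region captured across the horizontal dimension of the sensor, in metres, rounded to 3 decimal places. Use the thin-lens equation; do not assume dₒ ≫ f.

8.598 m

dₒ: 85.4 m = 85400 mm.
Similar triangles through the lens centre give W/dₒ = w/dᵢ; with 1/f = 1/dₒ + 1/dᵢ this gives W = w·(dₒ − f)/f.
W = 40.87 mm × (85400 − 404) / 404 = 40.87 × 210.3861 ≈ 8598.481 mm = 8.59848 m.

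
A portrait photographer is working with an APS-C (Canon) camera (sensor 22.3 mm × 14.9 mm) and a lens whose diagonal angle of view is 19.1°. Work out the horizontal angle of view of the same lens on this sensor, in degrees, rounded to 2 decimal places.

Sensor diagonal = √(22.3² + 14.9²) = √719.3000 ≈ 26.8198 mm.
From the diagonal AOV: f = 26.8198 / (2·tan(9.55°)) = 26.8198 / 0.33648 ≈ 79.7069 mm.
Horizontal AOV = 2·arctan(22.3 / (2 × 79.7069)) = 2·arctan(0.13989) ≈ 15.9266°.

15.93°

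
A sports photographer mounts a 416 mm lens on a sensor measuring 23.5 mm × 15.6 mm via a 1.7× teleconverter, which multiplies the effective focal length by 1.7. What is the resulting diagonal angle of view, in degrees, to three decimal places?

2.285°

Effective focal length f = 416 × 1.7 = 707.2 mm.
Sensor diagonal = √(23.5² + 15.6²) = √795.6100 ≈ 28.2066 mm.
α = 2·arctan(28.207 / (2 × 707.2)) = 2·arctan(0.01994) ≈ 2.2849°.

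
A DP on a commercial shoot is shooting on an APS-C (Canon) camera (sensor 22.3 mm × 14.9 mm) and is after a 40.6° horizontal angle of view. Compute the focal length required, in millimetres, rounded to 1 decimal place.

From α = 2·arctan(w/2f) we get f = w / (2·tan(α/2)).
With w = 22.3 mm and α/2 = 20.3°, tan(α/2) ≈ 0.36991, so f ≈ 22.3 / 0.73982 ≈ 30.1424 mm.

30.1 mm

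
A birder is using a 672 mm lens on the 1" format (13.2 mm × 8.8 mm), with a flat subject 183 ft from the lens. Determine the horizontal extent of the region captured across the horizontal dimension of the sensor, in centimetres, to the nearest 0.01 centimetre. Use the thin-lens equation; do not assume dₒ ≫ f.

dₒ: 183 ft × 304.8 mm/ft = 55778.40 mm.
Similar triangles through the lens centre give W/dₒ = w/dᵢ; with 1/f = 1/dₒ + 1/dᵢ this gives W = w·(dₒ − f)/f.
W = 13.2 mm × (55778.4 − 672) / 672 = 13.2 × 82.0036 ≈ 1082.447 mm = 108.245 cm.

108.24 cm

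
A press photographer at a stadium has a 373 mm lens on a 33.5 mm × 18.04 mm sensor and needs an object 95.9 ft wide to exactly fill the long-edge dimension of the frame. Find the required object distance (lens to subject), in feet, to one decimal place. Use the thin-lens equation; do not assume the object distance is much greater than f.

W: 95.9 ft × 304.8 mm/ft = 29230.32 mm.
Magnification m = w/W = dᵢ/dₒ; combined with 1/f = 1/dₒ + 1/dᵢ this gives dₒ = f·(1 + W/w).
dₒ = 373 mm × (1 + 29230.3/33.5) = 373 × 873.5468 ≈ 325832.970 mm = 325832.970/304.8 ft = 1069.01 ft.

1069.0 ft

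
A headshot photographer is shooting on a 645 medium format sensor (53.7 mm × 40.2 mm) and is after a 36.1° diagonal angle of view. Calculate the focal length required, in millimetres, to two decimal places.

Sensor diagonal = √(53.7² + 40.2²) = √4499.7300 ≈ 67.0800 mm.
From α = 2·arctan(d/2f) we get f = d / (2·tan(α/2)).
With d = 67.0800 mm and α/2 = 18.05°, tan(α/2) ≈ 0.32588, so f ≈ 67.0800 / 0.65177 ≈ 102.9199 mm.

102.92 mm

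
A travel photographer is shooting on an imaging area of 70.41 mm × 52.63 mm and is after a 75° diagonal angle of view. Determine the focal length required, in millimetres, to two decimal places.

Sensor diagonal = √(70.41² + 52.63²) = √7727.4850 ≈ 87.9061 mm.
From α = 2·arctan(d/2f) we get f = d / (2·tan(α/2)).
With d = 87.9061 mm and α/2 = 37.5°, tan(α/2) ≈ 0.76733, so f ≈ 87.9061 / 1.53465 ≈ 57.2807 mm.

57.28 mm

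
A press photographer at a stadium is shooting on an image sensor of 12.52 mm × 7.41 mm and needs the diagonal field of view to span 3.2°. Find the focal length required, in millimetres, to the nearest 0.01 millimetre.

260.42 mm

Sensor diagonal = √(12.52² + 7.41²) = √211.6585 ≈ 14.5485 mm.
From α = 2·arctan(d/2f) we get f = d / (2·tan(α/2)).
With d = 14.5485 mm and α/2 = 1.6°, tan(α/2) ≈ 0.02793, so f ≈ 14.5485 / 0.05587 ≈ 260.4220 mm.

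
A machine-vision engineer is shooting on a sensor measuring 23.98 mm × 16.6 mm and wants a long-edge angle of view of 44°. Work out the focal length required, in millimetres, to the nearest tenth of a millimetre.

29.7 mm

From α = 2·arctan(w/2f) we get f = w / (2·tan(α/2)).
With w = 23.98 mm and α/2 = 22°, tan(α/2) ≈ 0.40403, so f ≈ 23.98 / 0.80805 ≈ 29.6763 mm.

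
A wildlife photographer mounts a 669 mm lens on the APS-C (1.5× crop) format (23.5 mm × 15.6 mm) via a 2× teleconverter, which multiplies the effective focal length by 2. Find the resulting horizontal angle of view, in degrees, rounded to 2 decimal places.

1.01°

Effective focal length f = 669 × 2 = 1338 mm.
α = 2·arctan(23.5 / (2 × 1338)) = 2·arctan(0.00878) ≈ 1.0063°.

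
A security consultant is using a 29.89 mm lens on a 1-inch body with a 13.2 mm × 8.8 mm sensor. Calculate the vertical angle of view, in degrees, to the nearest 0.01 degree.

Angle of view α = 2·arctan(h/2f) with h = 8.8 mm and f = 29.89 mm.
h/2f = 0.14721; arctan(0.14721) ≈ 8.3742°, so α ≈ 16.7483°.

16.75°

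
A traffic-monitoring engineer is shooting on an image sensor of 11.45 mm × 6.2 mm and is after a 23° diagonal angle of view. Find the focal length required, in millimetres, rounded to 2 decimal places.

32.00 mm

Sensor diagonal = √(11.45² + 6.2²) = √169.5425 ≈ 13.0208 mm.
From α = 2·arctan(d/2f) we get f = d / (2·tan(α/2)).
With d = 13.0208 mm and α/2 = 11.5°, tan(α/2) ≈ 0.20345, so f ≈ 13.0208 / 0.40690 ≈ 31.9998 mm.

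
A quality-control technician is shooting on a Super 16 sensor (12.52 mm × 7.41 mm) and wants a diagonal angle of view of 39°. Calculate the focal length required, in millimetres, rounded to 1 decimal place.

20.5 mm

Sensor diagonal = √(12.52² + 7.41²) = √211.6585 ≈ 14.5485 mm.
From α = 2·arctan(d/2f) we get f = d / (2·tan(α/2)).
With d = 14.5485 mm and α/2 = 19.5°, tan(α/2) ≈ 0.35412, so f ≈ 14.5485 / 0.70824 ≈ 20.5418 mm.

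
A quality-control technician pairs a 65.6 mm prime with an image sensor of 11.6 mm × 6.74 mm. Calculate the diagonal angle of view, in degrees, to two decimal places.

Sensor diagonal = √(11.6² + 6.74²) = √179.9876 ≈ 13.4159 mm.
Angle of view α = 2·arctan(d/2f) with d = 13.4159 mm and f = 65.6 mm.
d/2f = 0.10226; arctan(0.10226) ≈ 5.8385°, so α ≈ 11.6771°.

11.68°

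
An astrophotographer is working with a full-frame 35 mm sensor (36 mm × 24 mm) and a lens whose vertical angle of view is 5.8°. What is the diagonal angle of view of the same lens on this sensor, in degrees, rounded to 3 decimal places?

From the vertical AOV: f = 24 / (2·tan(2.9°)) = 24 / 0.10132 ≈ 236.8835 mm.
Sensor diagonal = √(36² + 24²) = √1872.0000 ≈ 43.2666 mm.
Diagonal AOV = 2·arctan(43.2666 / (2 × 236.8835)) = 2·arctan(0.09132) ≈ 10.4361°.

10.436°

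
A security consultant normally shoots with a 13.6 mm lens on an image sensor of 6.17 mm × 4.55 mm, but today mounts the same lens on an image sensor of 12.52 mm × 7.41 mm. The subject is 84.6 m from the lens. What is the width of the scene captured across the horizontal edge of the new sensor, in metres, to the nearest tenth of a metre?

77.9 m

The focal length stays 13.6 mm; the relevant sensor dimension is now w = 12.52 mm. Object distance dₒ = 84.6 m = 84600 mm.
Thin-lens field width W = w·(dₒ − f)/f = 12.52 × (84600 − 13.6)/13.6 ≈ 77869.245 mm = 77.8692 m.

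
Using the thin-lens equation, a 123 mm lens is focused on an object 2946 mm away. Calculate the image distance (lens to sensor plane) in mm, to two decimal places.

128.36 mm

1/dᵢ = 1/f − 1/dₒ = 1/123 − 1/2946 = 0.0077906 mm⁻¹.
dᵢ = 1/0.0077906 ≈ 128.3592 mm.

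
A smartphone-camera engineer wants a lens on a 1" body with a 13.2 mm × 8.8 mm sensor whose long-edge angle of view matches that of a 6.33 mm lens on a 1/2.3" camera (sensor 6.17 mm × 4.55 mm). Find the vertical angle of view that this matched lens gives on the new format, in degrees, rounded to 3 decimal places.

35.999°

Equal long-edge AOV ⇒ f₂ = f₁ · 13.2/6.17 = 6.33 × 2.13938 ≈ 13.5423 mm.
Vertical AOV on the new format = 2·arctan(8.8 / (2 × 13.5423)) = 2·arctan(0.32491) ≈ 35.9988°.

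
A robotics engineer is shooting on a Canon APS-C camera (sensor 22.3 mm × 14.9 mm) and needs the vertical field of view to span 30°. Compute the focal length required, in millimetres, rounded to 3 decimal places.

27.804 mm

From α = 2·arctan(h/2f) we get f = h / (2·tan(α/2)).
With h = 14.9 mm and α/2 = 15°, tan(α/2) ≈ 0.26795, so f ≈ 14.9 / 0.53590 ≈ 27.8038 mm.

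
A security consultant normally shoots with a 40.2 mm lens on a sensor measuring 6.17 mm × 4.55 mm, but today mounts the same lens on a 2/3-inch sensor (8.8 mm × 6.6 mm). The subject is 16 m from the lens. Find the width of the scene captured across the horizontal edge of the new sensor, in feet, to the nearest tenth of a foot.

11.5 ft

The focal length stays 40.2 mm; the relevant sensor dimension is now w = 8.8 mm. Object distance dₒ = 16 m = 16000 mm.
Thin-lens field width W = w·(dₒ − f)/f = 8.8 × (16000 − 40.2)/40.2 ≈ 3493.688 mm = 3493.688/304.8 ft = 11.4622 ft.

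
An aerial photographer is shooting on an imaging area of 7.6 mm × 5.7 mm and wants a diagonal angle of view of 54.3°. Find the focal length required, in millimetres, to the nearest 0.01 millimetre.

9.26 mm

Sensor diagonal = √(7.6² + 5.7²) = √90.2500 ≈ 9.5000 mm.
From α = 2·arctan(d/2f) we get f = d / (2·tan(α/2)).
With d = 9.5000 mm and α/2 = 27.15°, tan(α/2) ≈ 0.51283, so f ≈ 9.5000 / 1.02566 ≈ 9.2624 mm.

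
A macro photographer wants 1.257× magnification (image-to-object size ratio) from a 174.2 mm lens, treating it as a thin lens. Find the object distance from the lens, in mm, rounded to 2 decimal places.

312.78 mm

With m = dᵢ/dₒ and 1/f = 1/dₒ + 1/dᵢ, substituting dᵢ = m·dₒ gives 1/f = (1 + 1/m)/dₒ, hence dₒ = f·(1 + 1/m).
dₒ = 174.2 × (1 + 1/1.257) = 174.2 × 1.79554 ≈ 312.784 mm.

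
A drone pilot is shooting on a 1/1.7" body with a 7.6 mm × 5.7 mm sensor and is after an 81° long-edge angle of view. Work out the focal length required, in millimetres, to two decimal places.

4.45 mm

From α = 2·arctan(w/2f) we get f = w / (2·tan(α/2)).
With w = 7.6 mm and α/2 = 40.5°, tan(α/2) ≈ 0.85408, so f ≈ 7.6 / 1.70816 ≈ 4.4492 mm.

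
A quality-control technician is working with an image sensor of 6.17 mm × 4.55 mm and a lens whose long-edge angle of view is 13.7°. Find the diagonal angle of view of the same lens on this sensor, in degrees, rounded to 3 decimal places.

16.979°

From the long-edge AOV: f = 6.17 / (2·tan(6.85°)) = 6.17 / 0.24026 ≈ 25.6810 mm.
Sensor diagonal = √(6.17² + 4.55²) = √58.7714 ≈ 7.6663 mm.
Diagonal AOV = 2·arctan(7.6663 / (2 × 25.6810)) = 2·arctan(0.14926) ≈ 16.9785°.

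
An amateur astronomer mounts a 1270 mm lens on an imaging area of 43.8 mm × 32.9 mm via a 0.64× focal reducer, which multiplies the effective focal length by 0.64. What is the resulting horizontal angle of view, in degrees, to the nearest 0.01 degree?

Effective focal length f = 1270 × 0.64 = 812.8 mm.
α = 2·arctan(43.8 / (2 × 812.8)) = 2·arctan(0.02694) ≈ 3.0868°.

3.09°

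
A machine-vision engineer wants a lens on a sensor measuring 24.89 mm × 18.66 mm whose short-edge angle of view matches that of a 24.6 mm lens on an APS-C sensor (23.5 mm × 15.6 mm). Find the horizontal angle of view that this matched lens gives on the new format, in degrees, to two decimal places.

Equal short-edge AOV ⇒ f₂ = f₁ · 18.66/15.6 = 24.6 × 1.19615 ≈ 29.4254 mm.
Horizontal AOV on the new format = 2·arctan(24.89 / (2 × 29.4254)) = 2·arctan(0.42293) ≈ 45.8503°.

45.85°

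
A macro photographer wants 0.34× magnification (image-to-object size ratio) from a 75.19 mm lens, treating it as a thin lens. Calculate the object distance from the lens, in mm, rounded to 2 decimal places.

With m = dᵢ/dₒ and 1/f = 1/dₒ + 1/dᵢ, substituting dᵢ = m·dₒ gives 1/f = (1 + 1/m)/dₒ, hence dₒ = f·(1 + 1/m).
dₒ = 75.19 × (1 + 1/0.34) = 75.19 × 3.94118 ≈ 296.337 mm.

296.34 mm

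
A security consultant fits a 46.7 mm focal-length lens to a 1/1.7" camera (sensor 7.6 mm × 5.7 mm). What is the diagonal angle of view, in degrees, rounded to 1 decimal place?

11.6°

Sensor diagonal = √(7.6² + 5.7²) = √90.2500 ≈ 9.5000 mm.
Angle of view α = 2·arctan(d/2f) with d = 9.5000 mm and f = 46.7 mm.
d/2f = 0.10171; arctan(0.10171) ≈ 5.8078°, so α ≈ 11.6155°.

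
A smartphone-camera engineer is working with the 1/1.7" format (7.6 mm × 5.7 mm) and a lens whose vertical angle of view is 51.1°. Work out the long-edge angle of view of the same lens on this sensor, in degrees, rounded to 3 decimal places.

From the vertical AOV: f = 5.7 / (2·tan(25.55°)) = 5.7 / 0.95609 ≈ 5.9618 mm.
Long-edge AOV = 2·arctan(7.6 / (2 × 5.9618)) = 2·arctan(0.63740) ≈ 65.0266°.

65.027°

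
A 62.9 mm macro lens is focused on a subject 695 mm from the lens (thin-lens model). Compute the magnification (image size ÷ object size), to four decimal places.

Thin lens: 1/f = 1/dₒ + 1/dᵢ → 1/dᵢ = 1/62.9 − 1/695 = 0.0144594 mm⁻¹, so dᵢ ≈ 69.1592 mm.
Magnification m = dᵢ/dₒ = 69.1592/695 ≈ 0.09951.

0.0995×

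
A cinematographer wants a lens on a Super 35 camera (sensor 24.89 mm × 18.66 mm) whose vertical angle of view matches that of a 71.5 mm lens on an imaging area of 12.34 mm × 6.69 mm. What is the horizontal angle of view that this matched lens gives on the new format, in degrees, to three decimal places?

7.142°

Equal vertical AOV ⇒ f₂ = f₁ · 18.66/6.69 = 71.5 × 2.78924 ≈ 199.4305 mm.
Horizontal AOV on the new format = 2·arctan(24.89 / (2 × 199.4305)) = 2·arctan(0.06240) ≈ 7.1416°.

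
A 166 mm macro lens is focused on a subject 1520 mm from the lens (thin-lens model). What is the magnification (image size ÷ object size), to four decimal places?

0.1226×

Thin lens: 1/f = 1/dₒ + 1/dᵢ → 1/dᵢ = 1/166 − 1/1520 = 0.0053662 mm⁻¹, so dᵢ ≈ 186.3516 mm.
Magnification m = dᵢ/dₒ = 186.3516/1520 ≈ 0.12260.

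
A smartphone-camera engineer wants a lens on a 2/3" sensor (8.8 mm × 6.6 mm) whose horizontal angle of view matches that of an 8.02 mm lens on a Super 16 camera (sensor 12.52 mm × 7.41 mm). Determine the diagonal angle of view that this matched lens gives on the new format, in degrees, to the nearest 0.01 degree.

Equal horizontal AOV ⇒ f₂ = f₁ · 8.8/12.52 = 8.02 × 0.70288 ≈ 5.6371 mm.
Sensor diagonal = √(8.8² + 6.6²) = √121.0000 ≈ 11.0000 mm.
Diagonal AOV on the new format = 2·arctan(11.0000 / (2 × 5.6371)) = 2·arctan(0.97569) ≈ 88.5898°.

88.59°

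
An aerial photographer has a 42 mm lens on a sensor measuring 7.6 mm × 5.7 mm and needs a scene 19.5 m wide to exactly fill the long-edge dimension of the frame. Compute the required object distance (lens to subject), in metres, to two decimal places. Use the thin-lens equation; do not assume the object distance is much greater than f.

W: 19.5 m = 19500 mm.
Magnification m = w/W = dᵢ/dₒ; combined with 1/f = 1/dₒ + 1/dᵢ this gives dₒ = f·(1 + W/w).
dₒ = 42 mm × (1 + 19500/7.6) = 42 × 2566.7895 ≈ 107805.158 mm = 107.805 m.

107.81 m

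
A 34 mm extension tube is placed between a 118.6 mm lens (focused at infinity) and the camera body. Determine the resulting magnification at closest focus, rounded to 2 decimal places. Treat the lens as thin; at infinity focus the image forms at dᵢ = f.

The tube moves the image plane from f to f + e, so dᵢ = 118.6 + 34 = 152.6 mm. Focus is achieved when 1/f = 1/dₒ + 1/dᵢ, giving dₒ = 1/(1/f − 1/(f+e)).
Magnification m = dᵢ/dₒ = (f+e)·(1/f − 1/(f+e)) = e/f = 34/118.6 ≈ 0.2867.

0.29×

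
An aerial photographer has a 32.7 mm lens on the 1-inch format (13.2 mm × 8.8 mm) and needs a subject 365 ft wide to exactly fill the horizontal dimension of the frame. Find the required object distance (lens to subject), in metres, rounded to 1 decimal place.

275.6 m

W: 365 ft × 304.8 mm/ft = 111252.00 mm.
Magnification m = w/W = dᵢ/dₒ; combined with 1/f = 1/dₒ + 1/dᵢ this gives dₒ = f·(1 + W/w).
dₒ = 32.7 mm × (1 + 111252/13.2) = 32.7 × 8429.1815 ≈ 275634.237 mm = 275.634 m.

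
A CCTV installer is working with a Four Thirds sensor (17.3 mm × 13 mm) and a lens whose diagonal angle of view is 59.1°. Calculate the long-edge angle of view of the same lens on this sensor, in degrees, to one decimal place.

48.8°

Sensor diagonal = √(17.3² + 13²) = √468.2900 ≈ 21.6400 mm.
From the diagonal AOV: f = 21.6400 / (2·tan(29.55°)) = 21.6400 / 1.13385 ≈ 19.0854 mm.
Long-edge AOV = 2·arctan(17.3 / (2 × 19.0854)) = 2·arctan(0.45323) ≈ 48.7625°.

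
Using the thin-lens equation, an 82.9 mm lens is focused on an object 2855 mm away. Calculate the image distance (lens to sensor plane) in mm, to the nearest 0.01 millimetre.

85.38 mm

1/dᵢ = 1/f − 1/dₒ = 1/82.9 − 1/2855 = 0.0117125 mm⁻¹.
dᵢ = 1/0.0117125 ≈ 85.3791 mm.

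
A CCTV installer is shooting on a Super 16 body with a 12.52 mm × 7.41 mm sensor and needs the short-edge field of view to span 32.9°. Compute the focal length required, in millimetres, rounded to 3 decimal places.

12.548 mm

From α = 2·arctan(h/2f) we get f = h / (2·tan(α/2)).
With h = 7.41 mm and α/2 = 16.45°, tan(α/2) ≈ 0.29526, so f ≈ 7.41 / 0.59053 ≈ 12.5481 mm.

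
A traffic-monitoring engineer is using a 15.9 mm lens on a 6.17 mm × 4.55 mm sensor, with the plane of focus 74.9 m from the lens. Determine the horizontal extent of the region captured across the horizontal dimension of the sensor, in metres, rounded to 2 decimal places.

29.06 m

dₒ: 74.9 m = 74900 mm.
Similar triangles through the lens centre give W/dₒ = w/dᵢ; with 1/f = 1/dₒ + 1/dᵢ this gives W = w·(dₒ − f)/f.
W = 6.17 mm × (74900 − 15.9) / 15.9 = 6.17 × 4709.6918 ≈ 29058.799 mm = 29.0588 m.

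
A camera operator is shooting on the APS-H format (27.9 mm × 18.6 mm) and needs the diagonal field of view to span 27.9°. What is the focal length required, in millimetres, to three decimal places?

Sensor diagonal = √(27.9² + 18.6²) = √1124.3700 ≈ 33.5316 mm.
From α = 2·arctan(d/2f) we get f = d / (2·tan(α/2)).
With d = 33.5316 mm and α/2 = 13.95°, tan(α/2) ≈ 0.24840, so f ≈ 33.5316 / 0.49680 ≈ 67.4949 mm.

67.495 mm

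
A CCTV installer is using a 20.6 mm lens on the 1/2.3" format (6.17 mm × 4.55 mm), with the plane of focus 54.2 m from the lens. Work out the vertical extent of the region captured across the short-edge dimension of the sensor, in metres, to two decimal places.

11.97 m

dₒ: 54.2 m = 54200 mm.
Similar triangles through the lens centre give W/dₒ = h/dᵢ; with 1/f = 1/dₒ + 1/dᵢ this gives W = h·(dₒ − f)/f.
W = 4.55 mm × (54200 − 20.6) / 20.6 = 4.55 × 2630.0680 ≈ 11966.809 mm = 11.9668 m.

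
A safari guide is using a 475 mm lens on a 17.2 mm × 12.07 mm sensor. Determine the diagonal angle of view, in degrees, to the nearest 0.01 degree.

Sensor diagonal = √(17.2² + 12.07²) = √441.5249 ≈ 21.0125 mm.
Angle of view α = 2·arctan(d/2f) with d = 21.0125 mm and f = 475 mm.
d/2f = 0.02212; arctan(0.02212) ≈ 1.2671°, so α ≈ 2.5342°.

2.53°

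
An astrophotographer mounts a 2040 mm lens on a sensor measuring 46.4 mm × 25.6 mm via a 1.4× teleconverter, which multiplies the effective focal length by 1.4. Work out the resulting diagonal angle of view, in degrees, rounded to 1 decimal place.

1.1°

Effective focal length f = 2040 × 1.4 = 2856 mm.
Sensor diagonal = √(46.4² + 25.6²) = √2808.3200 ≈ 52.9936 mm.
α = 2·arctan(52.994 / (2 × 2856)) = 2·arctan(0.00928) ≈ 1.0631°.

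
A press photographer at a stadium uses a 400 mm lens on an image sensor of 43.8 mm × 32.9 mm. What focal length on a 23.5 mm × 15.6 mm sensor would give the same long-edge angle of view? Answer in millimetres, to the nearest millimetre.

Equal angle of view means equal width/f ratio, so f₂ = f₁ · (width₂/width₁) = 400 × 23.5/43.8.
f₂ = 400 × 0.53653 ≈ 214.612 mm.

215 mm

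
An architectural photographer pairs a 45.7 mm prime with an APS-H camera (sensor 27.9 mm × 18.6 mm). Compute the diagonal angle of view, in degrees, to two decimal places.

40.29°

Sensor diagonal = √(27.9² + 18.6²) = √1124.3700 ≈ 33.5316 mm.
Angle of view α = 2·arctan(d/2f) with d = 33.5316 mm and f = 45.7 mm.
d/2f = 0.36687; arctan(0.36687) ≈ 20.1464°, so α ≈ 40.2928°.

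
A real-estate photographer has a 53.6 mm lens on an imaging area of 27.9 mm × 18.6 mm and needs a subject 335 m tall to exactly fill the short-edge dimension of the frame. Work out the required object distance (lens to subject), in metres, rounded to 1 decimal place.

W: 335 m = 335000 mm.
Magnification m = h/W = dᵢ/dₒ; combined with 1/f = 1/dₒ + 1/dᵢ this gives dₒ = f·(1 + W/h).
dₒ = 53.6 mm × (1 + 335000/18.6) = 53.6 × 18011.7527 ≈ 965429.944 mm = 965.43 m.

965.4 m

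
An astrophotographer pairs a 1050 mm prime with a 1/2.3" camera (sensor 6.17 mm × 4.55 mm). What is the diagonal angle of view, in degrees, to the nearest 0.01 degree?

Sensor diagonal = √(6.17² + 4.55²) = √58.7714 ≈ 7.6663 mm.
Angle of view α = 2·arctan(d/2f) with d = 7.6663 mm and f = 1050 mm.
d/2f = 0.00365; arctan(0.00365) ≈ 0.2092°, so α ≈ 0.4183°.

0.42°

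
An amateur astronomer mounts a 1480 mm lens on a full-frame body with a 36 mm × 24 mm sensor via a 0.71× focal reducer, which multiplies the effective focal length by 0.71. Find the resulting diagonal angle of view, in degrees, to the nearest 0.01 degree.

Effective focal length f = 1480 × 0.71 = 1050.8 mm.
Sensor diagonal = √(36² + 24²) = √1872.0000 ≈ 43.2666 mm.
α = 2·arctan(43.267 / (2 × 1050.8)) = 2·arctan(0.02059) ≈ 2.3588°.

2.36°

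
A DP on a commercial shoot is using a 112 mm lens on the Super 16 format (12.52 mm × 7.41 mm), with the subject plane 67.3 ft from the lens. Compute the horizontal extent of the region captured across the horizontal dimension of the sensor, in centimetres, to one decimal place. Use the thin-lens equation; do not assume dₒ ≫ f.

dₒ: 67.3 ft × 304.8 mm/ft = 20513.04 mm.
Similar triangles through the lens centre give W/dₒ = w/dᵢ; with 1/f = 1/dₒ + 1/dᵢ this gives W = w·(dₒ − f)/f.
W = 12.52 mm × (20513 − 112) / 112 = 12.52 × 182.1521 ≈ 2280.545 mm = 228.054 cm.

228.1 cm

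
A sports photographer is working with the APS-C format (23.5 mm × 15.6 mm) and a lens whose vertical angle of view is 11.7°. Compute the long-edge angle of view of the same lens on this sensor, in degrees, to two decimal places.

From the vertical AOV: f = 15.6 / (2·tan(5.85°)) = 15.6 / 0.20492 ≈ 76.1287 mm.
Long-edge AOV = 2·arctan(23.5 / (2 × 76.1287)) = 2·arctan(0.15434) ≈ 17.5480°.

17.55°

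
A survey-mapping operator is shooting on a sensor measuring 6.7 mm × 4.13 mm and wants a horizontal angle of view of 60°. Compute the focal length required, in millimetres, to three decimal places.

From α = 2·arctan(w/2f) we get f = w / (2·tan(α/2)).
With w = 6.7 mm and α/2 = 30°, tan(α/2) ≈ 0.57735, so f ≈ 6.7 / 1.15470 ≈ 5.8024 mm.

5.802 mm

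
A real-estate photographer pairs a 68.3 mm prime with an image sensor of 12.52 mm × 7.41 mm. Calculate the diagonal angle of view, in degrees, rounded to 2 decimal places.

Sensor diagonal = √(12.52² + 7.41²) = √211.6585 ≈ 14.5485 mm.
Angle of view α = 2·arctan(d/2f) with d = 14.5485 mm and f = 68.3 mm.
d/2f = 0.10650; arctan(0.10650) ≈ 6.0793°, so α ≈ 12.1587°.

12.16°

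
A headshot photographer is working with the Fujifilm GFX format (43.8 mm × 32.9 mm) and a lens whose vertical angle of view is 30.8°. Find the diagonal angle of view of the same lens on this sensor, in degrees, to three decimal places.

From the vertical AOV: f = 32.9 / (2·tan(15.4°)) = 32.9 / 0.55089 ≈ 59.7213 mm.
Sensor diagonal = √(43.8² + 32.9²) = √3000.8500 ≈ 54.7800 mm.
Diagonal AOV = 2·arctan(54.7800 / (2 × 59.7213)) = 2·arctan(0.45863) ≈ 49.2752°.

49.275°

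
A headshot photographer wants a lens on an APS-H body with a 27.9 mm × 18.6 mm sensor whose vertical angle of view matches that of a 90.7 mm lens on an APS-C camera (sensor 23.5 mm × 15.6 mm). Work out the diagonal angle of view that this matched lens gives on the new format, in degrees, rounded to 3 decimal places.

Equal vertical AOV ⇒ f₂ = f₁ · 18.6/15.6 = 90.7 × 1.19231 ≈ 108.1423 mm.
Sensor diagonal = √(27.9² + 18.6²) = √1124.3700 ≈ 33.5316 mm.
Diagonal AOV on the new format = 2·arctan(33.5316 / (2 × 108.1423)) = 2·arctan(0.15503) ≈ 17.6254°.

17.625°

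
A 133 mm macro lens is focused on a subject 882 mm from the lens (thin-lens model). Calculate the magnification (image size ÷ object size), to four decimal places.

0.1776×

Thin lens: 1/f = 1/dₒ + 1/dᵢ → 1/dᵢ = 1/133 − 1/882 = 0.0063850 mm⁻¹, so dᵢ ≈ 156.6168 mm.
Magnification m = dᵢ/dₒ = 156.6168/882 ≈ 0.17757.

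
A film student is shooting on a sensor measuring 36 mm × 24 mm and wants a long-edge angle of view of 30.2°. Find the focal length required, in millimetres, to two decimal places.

From α = 2·arctan(w/2f) we get f = w / (2·tan(α/2)).
With w = 36 mm and α/2 = 15.1°, tan(α/2) ≈ 0.26982, so f ≈ 36 / 0.53964 ≈ 66.7110 mm.

66.71 mm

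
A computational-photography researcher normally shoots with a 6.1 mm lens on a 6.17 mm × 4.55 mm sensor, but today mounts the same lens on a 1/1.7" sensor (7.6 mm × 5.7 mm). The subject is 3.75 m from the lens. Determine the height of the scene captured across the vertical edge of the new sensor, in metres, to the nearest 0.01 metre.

The focal length stays 6.1 mm; the relevant sensor dimension is now h = 5.7 mm. Object distance dₒ = 3.75 m = 3750 mm.
Thin-lens field height W = h·(dₒ − f)/f = 5.7 × (3750 − 6.1)/6.1 ≈ 3498.398 mm = 3.4984 m.

3.50 m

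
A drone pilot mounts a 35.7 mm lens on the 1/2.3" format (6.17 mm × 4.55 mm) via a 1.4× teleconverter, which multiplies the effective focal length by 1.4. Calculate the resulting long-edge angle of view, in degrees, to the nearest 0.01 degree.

7.06°

Effective focal length f = 35.7 × 1.4 = 49.98 mm.
α = 2·arctan(6.17 / (2 × 49.98)) = 2·arctan(0.06172) ≈ 7.0642°.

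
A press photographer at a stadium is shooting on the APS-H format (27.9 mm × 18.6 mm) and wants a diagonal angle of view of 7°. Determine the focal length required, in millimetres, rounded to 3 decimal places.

274.119 mm

Sensor diagonal = √(27.9² + 18.6²) = √1124.3700 ≈ 33.5316 mm.
From α = 2·arctan(d/2f) we get f = d / (2·tan(α/2)).
With d = 33.5316 mm and α/2 = 3.5°, tan(α/2) ≈ 0.06116, so f ≈ 33.5316 / 0.12233 ≈ 274.1186 mm.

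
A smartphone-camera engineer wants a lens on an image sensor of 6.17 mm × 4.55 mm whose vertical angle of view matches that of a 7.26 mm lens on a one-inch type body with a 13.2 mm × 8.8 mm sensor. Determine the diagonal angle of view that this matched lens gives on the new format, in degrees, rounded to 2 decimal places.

91.20°

Equal vertical AOV ⇒ f₂ = f₁ · 4.55/8.8 = 7.26 × 0.51705 ≈ 3.7537 mm.
Sensor diagonal = √(6.17² + 4.55²) = √58.7714 ≈ 7.6663 mm.
Diagonal AOV on the new format = 2·arctan(7.6663 / (2 × 3.7537)) = 2·arctan(1.02115) ≈ 91.1988°.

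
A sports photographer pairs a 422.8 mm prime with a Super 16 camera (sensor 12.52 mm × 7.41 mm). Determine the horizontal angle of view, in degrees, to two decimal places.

1.70°

Angle of view α = 2·arctan(w/2f) with w = 12.52 mm and f = 422.8 mm.
w/2f = 0.01481; arctan(0.01481) ≈ 0.8483°, so α ≈ 1.6965°.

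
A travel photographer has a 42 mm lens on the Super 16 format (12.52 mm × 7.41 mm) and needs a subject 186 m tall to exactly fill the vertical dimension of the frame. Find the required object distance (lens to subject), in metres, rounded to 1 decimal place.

1054.3 m

W: 186 m = 186000 mm.
Magnification m = h/W = dᵢ/dₒ; combined with 1/f = 1/dₒ + 1/dᵢ this gives dₒ = f·(1 + W/h).
dₒ = 42 mm × (1 + 186000/7.41) = 42 × 25102.2146 ≈ 1054293.012 mm = 1054.29 m.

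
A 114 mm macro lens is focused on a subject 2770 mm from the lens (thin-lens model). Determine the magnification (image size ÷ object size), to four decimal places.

0.0429×

Thin lens: 1/f = 1/dₒ + 1/dᵢ → 1/dᵢ = 1/114 − 1/2770 = 0.0084109 mm⁻¹, so dᵢ ≈ 118.8931 mm.
Magnification m = dᵢ/dₒ = 118.8931/2770 ≈ 0.04292.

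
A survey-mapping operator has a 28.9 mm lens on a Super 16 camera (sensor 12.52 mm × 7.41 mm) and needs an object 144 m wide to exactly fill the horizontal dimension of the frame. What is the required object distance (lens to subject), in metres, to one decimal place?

332.4 m

W: 144 m = 144000 mm.
Magnification m = w/W = dᵢ/dₒ; combined with 1/f = 1/dₒ + 1/dᵢ this gives dₒ = f·(1 + W/w).
dₒ = 28.9 mm × (1 + 144000/12.52) = 28.9 × 11502.5974 ≈ 332425.066 mm = 332.425 m.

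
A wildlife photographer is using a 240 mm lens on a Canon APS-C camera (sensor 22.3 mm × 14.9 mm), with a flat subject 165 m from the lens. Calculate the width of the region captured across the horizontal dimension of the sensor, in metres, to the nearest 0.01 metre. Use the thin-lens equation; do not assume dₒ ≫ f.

dₒ: 165 m = 165000 mm.
Similar triangles through the lens centre give W/dₒ = w/dᵢ; with 1/f = 1/dₒ + 1/dᵢ this gives W = w·(dₒ − f)/f.
W = 22.3 mm × (165000 − 240) / 240 = 22.3 × 686.5000 ≈ 15308.950 mm = 15.309 m.

15.31 m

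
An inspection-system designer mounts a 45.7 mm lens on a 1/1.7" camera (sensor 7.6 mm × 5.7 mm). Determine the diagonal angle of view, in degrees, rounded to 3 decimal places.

Sensor diagonal = √(7.6² + 5.7²) = √90.2500 ≈ 9.5000 mm.
Angle of view α = 2·arctan(d/2f) with d = 9.5000 mm and f = 45.7 mm.
d/2f = 0.10394; arctan(0.10394) ≈ 5.9339°, so α ≈ 11.8679°.

11.868°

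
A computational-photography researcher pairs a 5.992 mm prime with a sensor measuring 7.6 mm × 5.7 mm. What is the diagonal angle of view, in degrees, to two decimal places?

76.81°

Sensor diagonal = √(7.6² + 5.7²) = √90.2500 ≈ 9.5000 mm.
Angle of view α = 2·arctan(d/2f) with d = 9.5000 mm and f = 5.992 mm.
d/2f = 0.79272; arctan(0.79272) ≈ 38.4047°, so α ≈ 76.8094°.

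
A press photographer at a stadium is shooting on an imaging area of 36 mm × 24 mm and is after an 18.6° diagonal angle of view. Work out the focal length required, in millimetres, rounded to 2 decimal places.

132.11 mm

Sensor diagonal = √(36² + 24²) = √1872.0000 ≈ 43.2666 mm.
From α = 2·arctan(d/2f) we get f = d / (2·tan(α/2)).
With d = 43.2666 mm and α/2 = 9.3°, tan(α/2) ≈ 0.16376, so f ≈ 43.2666 / 0.32751 ≈ 132.1067 mm.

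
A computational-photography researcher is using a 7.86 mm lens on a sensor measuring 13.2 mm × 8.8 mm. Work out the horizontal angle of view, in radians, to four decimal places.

1.3970 rad

Angle of view α = 2·arctan(w/2f) with w = 13.2 mm and f = 7.86 mm.
w/2f = 0.83969; arctan(0.83969) ≈ 0.6985 rad, so α ≈ 1.3970 rad.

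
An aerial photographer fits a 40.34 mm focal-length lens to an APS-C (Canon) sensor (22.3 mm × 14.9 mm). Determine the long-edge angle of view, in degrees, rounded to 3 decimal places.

30.902°

Angle of view α = 2·arctan(w/2f) with w = 22.3 mm and f = 40.34 mm.
w/2f = 0.27640; arctan(0.27640) ≈ 15.4508°, so α ≈ 30.9017°.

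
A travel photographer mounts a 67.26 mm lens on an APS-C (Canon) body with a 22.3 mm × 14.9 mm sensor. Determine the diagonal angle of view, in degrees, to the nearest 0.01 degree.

22.55°

Sensor diagonal = √(22.3² + 14.9²) = √719.3000 ≈ 26.8198 mm.
Angle of view α = 2·arctan(d/2f) with d = 26.8198 mm and f = 67.26 mm.
d/2f = 0.19937; arctan(0.19937) ≈ 11.2754°, so α ≈ 22.5509°.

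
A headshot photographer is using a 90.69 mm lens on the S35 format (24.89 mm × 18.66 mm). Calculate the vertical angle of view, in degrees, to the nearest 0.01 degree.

11.75°

Angle of view α = 2·arctan(h/2f) with h = 18.66 mm and f = 90.69 mm.
h/2f = 0.10288; arctan(0.10288) ≈ 5.8738°, so α ≈ 11.7476°.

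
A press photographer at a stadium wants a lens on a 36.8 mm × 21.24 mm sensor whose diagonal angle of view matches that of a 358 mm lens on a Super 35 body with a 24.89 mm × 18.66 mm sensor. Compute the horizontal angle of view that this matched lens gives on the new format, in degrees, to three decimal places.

Sensor diagonal = √(24.89² + 18.66²) = √967.7077 ≈ 31.1080 mm.
Sensor diagonal = √(36.8² + 21.24²) = √1805.3776 ≈ 42.4897 mm.
Equal diagonal AOV ⇒ f₂ = f₁ · 42.4897/31.1080 = 358 × 1.36588 ≈ 488.9843 mm.
Horizontal AOV on the new format = 2·arctan(36.8 / (2 × 488.9843)) = 2·arctan(0.03763) ≈ 4.3099°.

4.310°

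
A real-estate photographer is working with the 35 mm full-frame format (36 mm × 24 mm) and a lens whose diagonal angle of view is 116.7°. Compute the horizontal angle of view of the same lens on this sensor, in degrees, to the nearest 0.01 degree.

Sensor diagonal = √(36² + 24²) = √1872.0000 ≈ 43.2666 mm.
From the diagonal AOV: f = 43.2666 / (2·tan(58.35°)) = 43.2666 / 3.24461 ≈ 13.3349 mm.
Horizontal AOV = 2·arctan(36 / (2 × 13.3349)) = 2·arctan(1.34984) ≈ 106.9357°.

106.94°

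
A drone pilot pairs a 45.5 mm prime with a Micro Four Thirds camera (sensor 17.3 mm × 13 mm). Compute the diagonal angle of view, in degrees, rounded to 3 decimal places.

Sensor diagonal = √(17.3² + 13²) = √468.2900 ≈ 21.6400 mm.
Angle of view α = 2·arctan(d/2f) with d = 21.6400 mm and f = 45.5 mm.
d/2f = 0.23780; arctan(0.23780) ≈ 13.3766°, so α ≈ 26.7532°.

26.753°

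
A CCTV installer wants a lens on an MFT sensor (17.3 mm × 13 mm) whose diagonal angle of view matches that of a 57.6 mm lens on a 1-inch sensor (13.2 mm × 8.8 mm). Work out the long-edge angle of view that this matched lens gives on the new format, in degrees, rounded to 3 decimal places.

Sensor diagonal = √(13.2² + 8.8²) = √251.6800 ≈ 15.8644 mm.
Sensor diagonal = √(17.3² + 13²) = √468.2900 ≈ 21.6400 mm.
Equal diagonal AOV ⇒ f₂ = f₁ · 21.6400/15.8644 = 57.6 × 1.36406 ≈ 78.5698 mm.
Long-edge AOV on the new format = 2·arctan(17.3 / (2 × 78.5698)) = 2·arctan(0.11009) ≈ 12.5652°.

12.565°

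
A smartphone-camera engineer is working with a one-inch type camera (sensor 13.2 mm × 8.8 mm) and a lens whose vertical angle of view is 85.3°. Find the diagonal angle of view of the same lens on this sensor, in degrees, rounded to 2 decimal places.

117.89°

From the vertical AOV: f = 8.8 / (2·tan(42.65°)) = 8.8 / 1.84232 ≈ 4.7766 mm.
Sensor diagonal = √(13.2² + 8.8²) = √251.6800 ≈ 15.8644 mm.
Diagonal AOV = 2·arctan(15.8644 / (2 × 4.7766)) = 2·arctan(1.66064) ≈ 117.8893°.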